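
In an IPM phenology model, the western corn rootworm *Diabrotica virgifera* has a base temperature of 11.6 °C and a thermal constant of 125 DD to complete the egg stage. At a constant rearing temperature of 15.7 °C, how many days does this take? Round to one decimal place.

30.5 days

Daily accumulation = 15.7 − 11.6 = 4.1 DD/day.
Duration = 125 / 4.1 = 30.488 ≈ 30.5 days.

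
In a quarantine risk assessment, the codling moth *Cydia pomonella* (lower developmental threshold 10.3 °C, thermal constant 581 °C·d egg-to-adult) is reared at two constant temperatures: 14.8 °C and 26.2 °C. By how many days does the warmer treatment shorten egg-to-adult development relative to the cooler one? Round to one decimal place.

At 14.8 °C: 581 / (14.8 − 10.3) = 581 / 4.5 = 129.111 d.
At 26.2 °C: 581 / (26.2 − 10.3) = 581 / 15.9 = 36.541 d.
Difference = |129.111 − 36.541| = 92.570 ≈ 92.6 days.

92.6 days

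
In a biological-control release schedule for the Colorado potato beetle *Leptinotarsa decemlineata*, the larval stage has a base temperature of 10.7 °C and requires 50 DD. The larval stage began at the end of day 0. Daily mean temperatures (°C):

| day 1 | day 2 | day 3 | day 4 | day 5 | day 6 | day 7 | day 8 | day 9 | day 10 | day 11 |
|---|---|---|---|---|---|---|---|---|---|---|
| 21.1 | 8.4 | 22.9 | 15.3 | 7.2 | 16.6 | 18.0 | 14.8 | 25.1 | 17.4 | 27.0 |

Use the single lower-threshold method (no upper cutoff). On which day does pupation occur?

day 9

Daily DD above 10.7 °C: 10.4, 0.0, 12.2, 4.6, 0.0, 5.9, 7.3, 4.1, 14.4, 6.7, 16.3.
Cumulative: 10.4, 10.4, 22.6, 27.2, 27.2, 33.1, 40.4, 44.5, 58.9, 65.6, 81.9.
The total first reaches 50 DD on day 9.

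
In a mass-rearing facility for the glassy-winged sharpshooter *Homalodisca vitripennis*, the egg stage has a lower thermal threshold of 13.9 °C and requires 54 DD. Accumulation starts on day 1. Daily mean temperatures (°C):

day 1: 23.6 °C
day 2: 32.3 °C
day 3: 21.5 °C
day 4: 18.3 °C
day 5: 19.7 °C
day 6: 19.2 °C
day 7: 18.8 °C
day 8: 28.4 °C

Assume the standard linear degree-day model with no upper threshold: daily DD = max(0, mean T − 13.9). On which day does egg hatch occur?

day 7

Daily DD above 13.9 °C: 9.7, 18.4, 7.6, 4.4, 5.8, 5.3, 4.9, 14.5.
Cumulative: 9.7, 28.1, 35.7, 40.1, 45.9, 51.2, 56.1, 70.6.
The total first reaches 54 DD on day 7.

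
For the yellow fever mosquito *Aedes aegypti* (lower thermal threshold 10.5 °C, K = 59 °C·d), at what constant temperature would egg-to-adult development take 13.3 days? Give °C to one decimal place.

14.9 °C

Required daily accumulation = 59 / 13.3 = 4.436 DD/day.
T = T_base + 4.436 = 10.5 + 4.436 = 14.936 ≈ 14.9 °C.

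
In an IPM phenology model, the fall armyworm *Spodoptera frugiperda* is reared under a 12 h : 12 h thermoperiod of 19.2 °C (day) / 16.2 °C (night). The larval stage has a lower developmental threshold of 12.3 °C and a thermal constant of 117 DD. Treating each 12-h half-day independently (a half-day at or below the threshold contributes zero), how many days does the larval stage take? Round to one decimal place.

21.7 days

Day half: max(0, 19.2 − 12.3) × 0.5 = 6.9 × 0.5 = 3.45 DD.
Night half: max(0, 16.2 − 12.3) × 0.5 = 3.9 × 0.5 = 1.95 DD.
Per 24 h: 5.40 DD/day.
Duration = 117 / 5.40 = 21.667 ≈ 21.7 days.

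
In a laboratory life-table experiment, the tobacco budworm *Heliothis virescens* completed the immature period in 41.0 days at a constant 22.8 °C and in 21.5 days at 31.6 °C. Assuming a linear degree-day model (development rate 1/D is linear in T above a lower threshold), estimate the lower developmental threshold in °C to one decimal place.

Linear rate model ⇒ the product D·(T − T_b) is constant across temperatures.
41.0·(22.8 − T_b) = 21.5·(31.6 − T_b)
T_b = (41.0·22.8 − 21.5·31.6) / (41.0 − 21.5) = 255.40 / 19.5 = 13.097 °C ≈ 13.1 °C.

13.1 °C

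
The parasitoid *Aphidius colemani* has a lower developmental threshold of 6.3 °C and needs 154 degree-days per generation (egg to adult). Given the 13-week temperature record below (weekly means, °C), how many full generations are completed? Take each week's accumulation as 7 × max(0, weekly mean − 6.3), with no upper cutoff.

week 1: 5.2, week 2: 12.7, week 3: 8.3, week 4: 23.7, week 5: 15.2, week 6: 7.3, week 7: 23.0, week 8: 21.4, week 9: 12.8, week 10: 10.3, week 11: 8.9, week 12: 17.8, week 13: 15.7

4 generations

Weekly DD (7 × max(0, T̄ − 6.3)): 0.0, 44.8, 14.0, 121.8, 62.3, 7.0, 116.9, 105.7, 45.5, 28.0, 18.2, 80.5, 65.8.
Season total = 710.5 DD.
Complete generations = ⌊710.5 / 154⌋ = 4.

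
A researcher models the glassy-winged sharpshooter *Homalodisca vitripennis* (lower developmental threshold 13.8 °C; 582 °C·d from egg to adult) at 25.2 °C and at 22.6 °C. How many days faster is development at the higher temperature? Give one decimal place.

At 25.2 °C: 582 / (25.2 − 13.8) = 582 / 11.4 = 51.053 d.
At 22.6 °C: 582 / (22.6 − 13.8) = 582 / 8.8 = 66.136 d.
Difference = |51.053 − 66.136| = 15.084 ≈ 15.1 days.

15.1 days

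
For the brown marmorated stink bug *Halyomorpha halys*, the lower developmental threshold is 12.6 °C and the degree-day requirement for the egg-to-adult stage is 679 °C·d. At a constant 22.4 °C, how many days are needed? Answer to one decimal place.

69.3 days

Daily accumulation = 22.4 − 12.6 = 9.8 DD/day.
Duration = 679 / 9.8 = 69.286 ≈ 69.3 days.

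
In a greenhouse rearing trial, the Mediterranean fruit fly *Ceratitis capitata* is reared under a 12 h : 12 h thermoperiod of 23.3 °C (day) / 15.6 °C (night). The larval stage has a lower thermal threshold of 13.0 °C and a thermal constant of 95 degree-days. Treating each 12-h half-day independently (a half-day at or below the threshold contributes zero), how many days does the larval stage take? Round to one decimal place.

Day half: max(0, 23.3 − 13.0) × 0.5 = 10.3 × 0.5 = 5.15 DD.
Night half: max(0, 15.6 − 13.0) × 0.5 = 2.6 × 0.5 = 1.30 DD.
Per 24 h: 6.45 DD/day.
Duration = 95 / 6.45 = 14.729 ≈ 14.7 days.

14.7 days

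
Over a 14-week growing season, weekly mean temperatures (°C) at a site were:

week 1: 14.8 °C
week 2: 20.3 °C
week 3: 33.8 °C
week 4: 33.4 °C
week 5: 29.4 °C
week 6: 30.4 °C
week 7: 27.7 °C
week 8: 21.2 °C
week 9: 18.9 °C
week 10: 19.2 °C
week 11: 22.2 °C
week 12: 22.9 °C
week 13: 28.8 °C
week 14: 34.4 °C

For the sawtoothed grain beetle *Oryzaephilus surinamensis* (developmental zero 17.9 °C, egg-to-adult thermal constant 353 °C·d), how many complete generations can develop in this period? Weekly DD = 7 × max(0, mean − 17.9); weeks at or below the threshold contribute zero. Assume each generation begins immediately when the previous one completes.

Weekly DD (7 × max(0, T̄ − 17.9)): 0.0, 16.8, 111.3, 108.5, 80.5, 87.5, 68.6, 23.1, 7.0, 9.1, 30.1, 35.0, 76.3, 115.5.
Season total = 769.3 DD.
Complete generations = ⌊769.3 / 353⌋ = 2.

2 generations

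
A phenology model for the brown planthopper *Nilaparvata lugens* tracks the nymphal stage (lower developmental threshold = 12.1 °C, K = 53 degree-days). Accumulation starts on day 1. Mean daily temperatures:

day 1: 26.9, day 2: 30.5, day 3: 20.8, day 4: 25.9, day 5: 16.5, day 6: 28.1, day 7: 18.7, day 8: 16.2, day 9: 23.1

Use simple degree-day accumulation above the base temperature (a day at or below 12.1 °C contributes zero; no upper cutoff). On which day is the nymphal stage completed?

Daily DD above 12.1 °C: 14.8, 18.4, 8.7, 13.8, 4.4, 16.0, 6.6, 4.1, 11.0.
Cumulative: 14.8, 33.2, 41.9, 55.7, 60.1, 76.1, 82.7, 86.8, 97.8.
The total first reaches 53 DD on day 4.

day 4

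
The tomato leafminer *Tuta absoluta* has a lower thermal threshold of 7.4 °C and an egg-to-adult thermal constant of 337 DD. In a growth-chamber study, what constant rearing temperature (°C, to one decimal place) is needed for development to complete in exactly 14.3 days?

31.0 °C

Required daily accumulation = 337 / 14.3 = 23.566 DD/day.
T = T_base + 23.566 = 7.4 + 23.566 = 30.966 ≈ 31.0 °C.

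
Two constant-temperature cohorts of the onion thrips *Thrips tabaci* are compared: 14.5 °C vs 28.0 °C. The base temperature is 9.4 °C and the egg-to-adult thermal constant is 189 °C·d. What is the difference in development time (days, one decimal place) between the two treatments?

At 14.5 °C: 189 / (14.5 − 9.4) = 189 / 5.1 = 37.059 d.
At 28.0 °C: 189 / (28.0 − 9.4) = 189 / 18.6 = 10.161 d.
Difference = |37.059 − 10.161| = 26.898 ≈ 26.9 days.

26.9 days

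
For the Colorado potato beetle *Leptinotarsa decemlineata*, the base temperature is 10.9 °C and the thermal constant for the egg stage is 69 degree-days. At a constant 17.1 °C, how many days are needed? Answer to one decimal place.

Daily accumulation = 17.1 − 10.9 = 6.2 DD/day.
Duration = 69 / 6.2 = 11.129 ≈ 11.1 days.

11.1 days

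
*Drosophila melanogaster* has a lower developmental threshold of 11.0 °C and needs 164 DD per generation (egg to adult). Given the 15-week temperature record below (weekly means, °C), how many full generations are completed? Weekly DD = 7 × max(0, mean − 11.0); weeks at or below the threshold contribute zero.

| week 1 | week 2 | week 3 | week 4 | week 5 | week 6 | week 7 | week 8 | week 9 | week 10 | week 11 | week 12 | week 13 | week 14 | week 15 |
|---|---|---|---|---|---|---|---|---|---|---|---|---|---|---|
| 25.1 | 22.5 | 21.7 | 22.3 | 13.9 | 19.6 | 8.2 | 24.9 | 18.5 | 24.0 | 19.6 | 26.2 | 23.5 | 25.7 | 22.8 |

Weekly DD (7 × max(0, T̄ − 11.0)): 98.7, 80.5, 74.9, 79.1, 20.3, 60.2, 0.0, 97.3, 52.5, 91.0, 60.2, 106.4, 87.5, 102.9, 82.6.
Season total = 1094.1 DD.
Complete generations = ⌊1094.1 / 164⌋ = 6.

6 generations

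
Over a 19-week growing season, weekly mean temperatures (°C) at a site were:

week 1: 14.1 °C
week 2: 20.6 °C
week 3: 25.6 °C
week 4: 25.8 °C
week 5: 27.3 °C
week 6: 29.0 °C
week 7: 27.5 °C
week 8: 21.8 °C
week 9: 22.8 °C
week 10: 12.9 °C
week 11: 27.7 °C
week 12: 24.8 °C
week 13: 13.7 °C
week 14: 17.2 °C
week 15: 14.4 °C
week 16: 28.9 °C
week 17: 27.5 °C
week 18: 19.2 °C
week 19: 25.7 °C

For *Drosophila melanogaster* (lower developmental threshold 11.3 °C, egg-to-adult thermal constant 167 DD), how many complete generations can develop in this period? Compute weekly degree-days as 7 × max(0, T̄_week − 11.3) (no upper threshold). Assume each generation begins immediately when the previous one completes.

8 generations

Weekly DD (7 × max(0, T̄ − 11.3)): 19.6, 65.1, 100.1, 101.5, 112.0, 123.9, 113.4, 73.5, 80.5, 11.2, 114.8, 94.5, 16.8, 41.3, 21.7, 123.2, 113.4, 55.3, 100.8.
Season total = 1482.6 DD.
Complete generations = ⌊1482.6 / 167⌋ = 8.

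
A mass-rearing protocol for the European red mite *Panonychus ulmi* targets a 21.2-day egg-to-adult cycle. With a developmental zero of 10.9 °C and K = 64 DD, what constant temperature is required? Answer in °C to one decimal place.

Required daily accumulation = 64 / 21.2 = 3.019 DD/day.
T = T_base + 3.019 = 10.9 + 3.019 = 13.919 ≈ 13.9 °C.

13.9 °C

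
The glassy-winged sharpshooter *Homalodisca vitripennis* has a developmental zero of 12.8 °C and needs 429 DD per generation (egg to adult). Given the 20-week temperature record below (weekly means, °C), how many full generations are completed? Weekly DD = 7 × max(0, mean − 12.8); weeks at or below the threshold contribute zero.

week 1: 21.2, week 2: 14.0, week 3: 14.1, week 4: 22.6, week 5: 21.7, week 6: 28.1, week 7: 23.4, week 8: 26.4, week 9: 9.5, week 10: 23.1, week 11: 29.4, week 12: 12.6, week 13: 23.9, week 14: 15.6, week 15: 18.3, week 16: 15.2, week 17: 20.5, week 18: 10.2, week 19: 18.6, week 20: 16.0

Weekly DD (7 × max(0, T̄ − 12.8)): 58.8, 8.4, 9.1, 68.6, 62.3, 107.1, 74.2, 95.2, 0.0, 72.1, 116.2, 0.0, 77.7, 19.6, 38.5, 16.8, 53.9, 0.0, 40.6, 22.4.
Season total = 941.5 DD.
Complete generations = ⌊941.5 / 429⌋ = 2.

2 generations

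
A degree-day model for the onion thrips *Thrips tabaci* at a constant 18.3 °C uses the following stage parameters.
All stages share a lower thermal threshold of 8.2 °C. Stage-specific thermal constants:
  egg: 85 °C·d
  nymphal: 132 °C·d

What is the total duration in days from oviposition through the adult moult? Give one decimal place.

21.5 days

Daily accumulation at 18.3 °C = 18.3 − 8.2 = 10.1 DD/day.
Total K = 85 + 132 = 217 DD.
Total duration = 217 / 10.1 = 21.485 ≈ 21.5 days.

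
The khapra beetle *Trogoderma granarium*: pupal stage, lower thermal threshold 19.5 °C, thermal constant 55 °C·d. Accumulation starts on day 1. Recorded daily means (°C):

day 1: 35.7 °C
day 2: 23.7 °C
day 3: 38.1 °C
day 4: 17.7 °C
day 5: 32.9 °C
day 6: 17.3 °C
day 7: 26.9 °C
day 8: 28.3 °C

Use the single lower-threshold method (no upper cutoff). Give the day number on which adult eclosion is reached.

Daily DD above 19.5 °C: 16.2, 4.2, 18.6, 0.0, 13.4, 0.0, 7.4, 8.8.
Cumulative: 16.2, 20.4, 39.0, 39.0, 52.4, 52.4, 59.8, 68.6.
The total first reaches 55 DD on day 7.

day 7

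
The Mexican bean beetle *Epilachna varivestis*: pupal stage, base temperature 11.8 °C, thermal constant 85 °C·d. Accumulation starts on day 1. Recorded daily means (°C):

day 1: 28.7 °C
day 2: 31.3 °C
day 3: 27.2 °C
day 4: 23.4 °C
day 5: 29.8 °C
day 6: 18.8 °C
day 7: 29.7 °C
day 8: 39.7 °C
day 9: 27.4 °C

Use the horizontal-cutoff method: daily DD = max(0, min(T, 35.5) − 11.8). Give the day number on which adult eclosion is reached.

day 6

Daily DD above 11.8 °C (capped at 23.7): 16.9, 19.5, 15.4, 11.6, 18.0, 7.0, 17.9, 23.7, 15.6.
Cumulative: 16.9, 36.4, 51.8, 63.4, 81.4, 88.4, 106.3, 130.0, 145.6.
The total first reaches 85 DD on day 6.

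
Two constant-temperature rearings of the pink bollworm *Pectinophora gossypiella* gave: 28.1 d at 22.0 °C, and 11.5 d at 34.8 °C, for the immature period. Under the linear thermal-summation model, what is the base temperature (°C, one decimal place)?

13.1 °C

Under the model K = D·(T − T_b), so D₁·(T₁ − T_b) = D₂·(T₂ − T_b).
28.1·(22.0 − T_b) = 11.5·(34.8 − T_b)
T_b = (28.1·22.0 − 11.5·34.8) / (28.1 − 11.5) = 218.00 / 16.6 = 13.133 °C ≈ 13.1 °C.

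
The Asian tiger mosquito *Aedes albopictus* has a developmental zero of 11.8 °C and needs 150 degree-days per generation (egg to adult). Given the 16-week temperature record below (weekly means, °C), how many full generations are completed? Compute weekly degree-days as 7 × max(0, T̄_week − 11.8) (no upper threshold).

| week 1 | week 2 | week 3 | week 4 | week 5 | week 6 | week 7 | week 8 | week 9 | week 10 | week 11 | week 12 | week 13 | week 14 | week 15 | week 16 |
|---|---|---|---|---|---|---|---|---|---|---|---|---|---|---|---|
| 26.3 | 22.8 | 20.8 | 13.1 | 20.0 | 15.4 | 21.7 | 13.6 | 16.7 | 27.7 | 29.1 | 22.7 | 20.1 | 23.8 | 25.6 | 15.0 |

Weekly DD (7 × max(0, T̄ − 11.8)): 101.5, 77.0, 63.0, 9.1, 57.4, 25.2, 69.3, 12.6, 34.3, 111.3, 121.1, 76.3, 58.1, 84.0, 96.6, 22.4.
Season total = 1019.2 DD.
Complete generations = ⌊1019.2 / 150⌋ = 6.

6 generations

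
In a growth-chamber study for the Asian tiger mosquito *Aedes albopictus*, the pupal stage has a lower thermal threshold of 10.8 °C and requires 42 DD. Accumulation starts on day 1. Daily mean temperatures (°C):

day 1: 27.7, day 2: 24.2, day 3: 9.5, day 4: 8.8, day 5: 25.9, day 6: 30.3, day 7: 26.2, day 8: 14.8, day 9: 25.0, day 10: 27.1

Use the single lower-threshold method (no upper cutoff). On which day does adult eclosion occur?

day 5

Daily DD above 10.8 °C: 16.9, 13.4, 0.0, 0.0, 15.1, 19.5, 15.4, 4.0, 14.2, 16.3.
Cumulative: 16.9, 30.3, 30.3, 30.3, 45.4, 64.9, 80.3, 84.3, 98.5, 114.8.
The total first reaches 42 DD on day 5.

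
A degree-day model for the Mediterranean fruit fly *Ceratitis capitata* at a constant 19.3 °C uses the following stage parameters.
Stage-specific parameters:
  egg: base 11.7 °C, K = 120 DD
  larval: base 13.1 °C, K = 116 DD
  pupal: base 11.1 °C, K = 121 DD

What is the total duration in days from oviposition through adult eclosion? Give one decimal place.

49.3 days

egg: 120 / (19.3 − 11.7) = 120 / 7.6 = 15.789 d.
larval: 116 / (19.3 − 13.1) = 116 / 6.2 = 18.710 d.
pupal: 121 / (19.3 − 11.1) = 121 / 8.2 = 14.756 d.
Sum = 49.255 ≈ 49.3 days.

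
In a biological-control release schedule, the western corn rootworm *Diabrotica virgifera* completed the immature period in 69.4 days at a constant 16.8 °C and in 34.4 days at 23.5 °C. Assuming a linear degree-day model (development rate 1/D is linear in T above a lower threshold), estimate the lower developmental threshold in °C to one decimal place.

10.2 °C

Linear rate model ⇒ the product D·(T − T_b) is constant across temperatures.
69.4·(16.8 − T_b) = 34.4·(23.5 − T_b)
T_b = (69.4·16.8 − 34.4·23.5) / (69.4 − 34.4) = 357.52 / 35.0 = 10.215 °C ≈ 10.2 °C.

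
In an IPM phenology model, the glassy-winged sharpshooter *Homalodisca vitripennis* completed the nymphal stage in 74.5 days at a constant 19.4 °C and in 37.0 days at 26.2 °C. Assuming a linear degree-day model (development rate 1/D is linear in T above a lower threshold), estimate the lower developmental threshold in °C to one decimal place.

12.7 °C

Linear rate model ⇒ the product D·(T − T_b) is constant across temperatures.
74.5·(19.4 − T_b) = 37.0·(26.2 − T_b)
T_b = (74.5·19.4 − 37.0·26.2) / (74.5 − 37.0) = 475.90 / 37.5 = 12.691 °C ≈ 12.7 °C.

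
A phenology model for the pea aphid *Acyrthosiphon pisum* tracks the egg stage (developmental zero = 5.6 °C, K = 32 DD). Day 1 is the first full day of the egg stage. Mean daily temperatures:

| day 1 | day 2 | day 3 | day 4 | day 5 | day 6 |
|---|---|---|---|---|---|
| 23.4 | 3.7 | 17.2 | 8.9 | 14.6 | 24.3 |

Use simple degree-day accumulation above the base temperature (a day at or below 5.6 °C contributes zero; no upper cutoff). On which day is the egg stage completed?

day 4

Daily DD above 5.6 °C: 17.8, 0.0, 11.6, 3.3, 9.0, 18.7.
Cumulative: 17.8, 17.8, 29.4, 32.7, 41.7, 60.4.
The total first reaches 32 DD on day 4.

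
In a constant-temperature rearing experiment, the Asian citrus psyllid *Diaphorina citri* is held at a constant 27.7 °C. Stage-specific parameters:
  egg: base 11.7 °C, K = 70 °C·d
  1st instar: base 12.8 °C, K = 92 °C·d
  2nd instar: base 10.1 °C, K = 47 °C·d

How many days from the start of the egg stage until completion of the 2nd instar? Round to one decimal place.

13.2 days

egg: 70 / (27.7 − 11.7) = 70 / 16.0 = 4.375 d.
1st instar: 92 / (27.7 − 12.8) = 92 / 14.9 = 6.174 d.
2nd instar: 47 / (27.7 − 10.1) = 47 / 17.6 = 2.670 d.
Sum = 13.220 ≈ 13.2 days.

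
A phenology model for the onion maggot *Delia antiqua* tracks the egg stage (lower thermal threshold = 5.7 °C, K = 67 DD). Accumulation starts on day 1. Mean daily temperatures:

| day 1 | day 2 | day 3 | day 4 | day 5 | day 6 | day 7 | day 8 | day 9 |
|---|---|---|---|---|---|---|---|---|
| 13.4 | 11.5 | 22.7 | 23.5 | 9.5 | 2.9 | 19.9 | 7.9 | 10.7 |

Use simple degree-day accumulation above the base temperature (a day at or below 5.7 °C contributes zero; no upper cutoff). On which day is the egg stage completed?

Daily DD above 5.7 °C: 7.7, 5.8, 17.0, 17.8, 3.8, 0.0, 14.2, 2.2, 5.0.
Cumulative: 7.7, 13.5, 30.5, 48.3, 52.1, 52.1, 66.3, 68.5, 73.5.
The total first reaches 67 DD on day 8.

day 8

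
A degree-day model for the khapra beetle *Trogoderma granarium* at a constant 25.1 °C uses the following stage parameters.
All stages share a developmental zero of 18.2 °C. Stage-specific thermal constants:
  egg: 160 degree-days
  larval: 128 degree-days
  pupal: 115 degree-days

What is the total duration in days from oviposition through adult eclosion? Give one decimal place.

Daily accumulation at 25.1 °C = 25.1 − 18.2 = 6.9 DD/day.
Total K = 160 + 128 + 115 = 403 DD.
Total duration = 403 / 6.9 = 58.406 ≈ 58.4 days.

58.4 days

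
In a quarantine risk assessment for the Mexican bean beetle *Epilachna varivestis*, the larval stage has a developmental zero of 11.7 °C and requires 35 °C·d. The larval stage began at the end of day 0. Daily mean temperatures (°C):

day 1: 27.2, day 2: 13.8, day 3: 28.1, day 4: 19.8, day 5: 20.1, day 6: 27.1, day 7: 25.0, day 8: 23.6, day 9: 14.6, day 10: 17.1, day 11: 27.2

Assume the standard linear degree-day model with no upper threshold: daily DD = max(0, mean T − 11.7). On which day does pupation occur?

day 4

Daily DD above 11.7 °C: 15.5, 2.1, 16.4, 8.1, 8.4, 15.4, 13.3, 11.9, 2.9, 5.4, 15.5.
Cumulative: 15.5, 17.6, 34.0, 42.1, 50.5, 65.9, 79.2, 91.1, 94.0, 99.4, 114.9.
The total first reaches 35 DD on day 4.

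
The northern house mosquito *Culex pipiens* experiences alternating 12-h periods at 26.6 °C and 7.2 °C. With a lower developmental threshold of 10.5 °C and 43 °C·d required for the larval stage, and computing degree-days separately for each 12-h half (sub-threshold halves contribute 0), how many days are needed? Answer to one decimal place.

5.3 days

Day half: max(0, 26.6 − 10.5) × 0.5 = 16.1 × 0.5 = 8.05 DD.
Night half: max(0, 7.2 − 10.5) × 0.5 = 0.0 × 0.5 = 0.00 DD.
Per 24 h: 8.05 DD/day.
Duration = 43 / 8.05 = 5.342 ≈ 5.3 days.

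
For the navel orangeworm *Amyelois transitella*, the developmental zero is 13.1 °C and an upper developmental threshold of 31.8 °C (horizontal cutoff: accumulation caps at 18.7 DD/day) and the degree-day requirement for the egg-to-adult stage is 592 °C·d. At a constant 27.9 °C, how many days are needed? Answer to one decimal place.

Daily accumulation = 27.9 − 13.1 = 14.8 DD/day.
Duration = 592 / 14.8 = 40.000 ≈ 40.0 days.

40.0 days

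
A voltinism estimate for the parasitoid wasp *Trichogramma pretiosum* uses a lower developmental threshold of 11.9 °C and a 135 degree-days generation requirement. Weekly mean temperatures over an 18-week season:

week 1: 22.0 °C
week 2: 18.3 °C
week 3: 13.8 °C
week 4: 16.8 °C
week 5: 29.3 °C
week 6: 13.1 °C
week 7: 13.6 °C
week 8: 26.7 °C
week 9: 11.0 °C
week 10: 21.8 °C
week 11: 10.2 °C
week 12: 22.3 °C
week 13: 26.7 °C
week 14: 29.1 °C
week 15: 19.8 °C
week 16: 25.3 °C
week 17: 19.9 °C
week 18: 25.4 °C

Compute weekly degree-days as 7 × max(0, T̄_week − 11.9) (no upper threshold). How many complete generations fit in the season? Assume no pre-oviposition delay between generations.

7 generations

Weekly DD (7 × max(0, T̄ − 11.9)): 70.7, 44.8, 13.3, 34.3, 121.8, 8.4, 11.9, 103.6, 0.0, 69.3, 0.0, 72.8, 103.6, 120.4, 55.3, 93.8, 56.0, 94.5.
Season total = 1074.5 DD.
Complete generations = ⌊1074.5 / 135⌋ = 7.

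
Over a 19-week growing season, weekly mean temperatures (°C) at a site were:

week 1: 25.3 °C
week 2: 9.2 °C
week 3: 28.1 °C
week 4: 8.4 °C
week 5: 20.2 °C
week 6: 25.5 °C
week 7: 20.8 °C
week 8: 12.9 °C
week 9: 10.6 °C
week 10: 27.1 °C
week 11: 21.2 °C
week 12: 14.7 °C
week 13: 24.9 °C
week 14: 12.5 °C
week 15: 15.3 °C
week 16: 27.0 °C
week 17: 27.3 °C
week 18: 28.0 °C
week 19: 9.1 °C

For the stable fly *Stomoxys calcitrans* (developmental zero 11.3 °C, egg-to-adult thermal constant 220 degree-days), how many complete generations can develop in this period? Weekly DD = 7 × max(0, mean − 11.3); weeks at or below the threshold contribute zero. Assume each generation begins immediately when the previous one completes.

Weekly DD (7 × max(0, T̄ − 11.3)): 98.0, 0.0, 117.6, 0.0, 62.3, 99.4, 66.5, 11.2, 0.0, 110.6, 69.3, 23.8, 95.2, 8.4, 28.0, 109.9, 112.0, 116.9, 0.0.
Season total = 1129.1 DD.
Complete generations = ⌊1129.1 / 220⌋ = 5.

5 generations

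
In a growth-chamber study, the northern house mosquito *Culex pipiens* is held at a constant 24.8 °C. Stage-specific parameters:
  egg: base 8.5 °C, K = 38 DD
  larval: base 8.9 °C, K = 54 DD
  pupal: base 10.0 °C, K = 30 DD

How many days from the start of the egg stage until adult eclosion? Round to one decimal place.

egg: 38 / (24.8 − 8.5) = 38 / 16.3 = 2.331 d.
larval: 54 / (24.8 − 8.9) = 54 / 15.9 = 3.396 d.
pupal: 30 / (24.8 − 10.0) = 30 / 14.8 = 2.027 d.
Sum = 7.755 ≈ 7.8 days.

7.8 days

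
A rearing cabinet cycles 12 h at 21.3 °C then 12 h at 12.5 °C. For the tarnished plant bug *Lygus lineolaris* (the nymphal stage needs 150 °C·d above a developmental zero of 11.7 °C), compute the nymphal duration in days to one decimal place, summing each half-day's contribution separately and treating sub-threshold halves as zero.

Day half: max(0, 21.3 − 11.7) × 0.5 = 9.6 × 0.5 = 4.80 DD.
Night half: max(0, 12.5 − 11.7) × 0.5 = 0.8 × 0.5 = 0.40 DD.
Per 24 h: 5.20 DD/day.
Duration = 150 / 5.20 = 28.846 ≈ 28.8 days.

28.8 days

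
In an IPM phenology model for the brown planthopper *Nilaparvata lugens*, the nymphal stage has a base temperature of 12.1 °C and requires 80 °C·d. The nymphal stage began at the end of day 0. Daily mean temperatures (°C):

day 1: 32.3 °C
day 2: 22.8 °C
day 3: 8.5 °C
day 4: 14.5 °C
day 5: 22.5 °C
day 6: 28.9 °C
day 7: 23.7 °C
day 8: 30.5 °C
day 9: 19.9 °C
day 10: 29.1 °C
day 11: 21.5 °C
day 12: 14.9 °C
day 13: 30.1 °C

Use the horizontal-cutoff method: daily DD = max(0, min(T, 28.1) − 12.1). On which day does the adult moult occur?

day 8

Daily DD above 12.1 °C (capped at 16.0): 16.0, 10.7, 0.0, 2.4, 10.4, 16.0, 11.6, 16.0, 7.8, 16.0, 9.4, 2.8, 16.0.
Cumulative: 16.0, 26.7, 26.7, 29.1, 39.5, 55.5, 67.1, 83.1, 90.9, 106.9, 116.3, 119.1, 135.1.
The total first reaches 80 DD on day 8.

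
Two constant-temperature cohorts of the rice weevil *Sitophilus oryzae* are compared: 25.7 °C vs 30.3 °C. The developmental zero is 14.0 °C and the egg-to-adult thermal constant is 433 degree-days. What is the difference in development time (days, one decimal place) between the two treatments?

At 25.7 °C: 433 / (25.7 − 14.0) = 433 / 11.7 = 37.009 d.
At 30.3 °C: 433 / (30.3 − 14.0) = 433 / 16.3 = 26.564 d.
Difference = |37.009 − 26.564| = 10.444 ≈ 10.4 days.

10.4 days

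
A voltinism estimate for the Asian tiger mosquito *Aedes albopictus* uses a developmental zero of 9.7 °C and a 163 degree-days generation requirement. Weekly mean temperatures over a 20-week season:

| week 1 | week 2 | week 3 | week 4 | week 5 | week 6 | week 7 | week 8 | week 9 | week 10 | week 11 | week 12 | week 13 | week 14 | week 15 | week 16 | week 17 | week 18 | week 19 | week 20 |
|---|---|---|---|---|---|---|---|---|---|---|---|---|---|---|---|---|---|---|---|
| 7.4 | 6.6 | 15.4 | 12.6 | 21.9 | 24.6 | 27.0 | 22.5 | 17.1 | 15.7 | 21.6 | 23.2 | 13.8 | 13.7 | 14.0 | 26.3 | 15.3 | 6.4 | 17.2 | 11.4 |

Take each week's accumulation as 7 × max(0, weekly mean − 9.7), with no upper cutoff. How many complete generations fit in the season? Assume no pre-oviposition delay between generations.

Weekly DD (7 × max(0, T̄ − 9.7)): 0.0, 0.0, 39.9, 20.3, 85.4, 104.3, 121.1, 89.6, 51.8, 42.0, 83.3, 94.5, 28.7, 28.0, 30.1, 116.2, 39.2, 0.0, 52.5, 11.9.
Season total = 1038.8 DD.
Complete generations = ⌊1038.8 / 163⌋ = 6.

6 generations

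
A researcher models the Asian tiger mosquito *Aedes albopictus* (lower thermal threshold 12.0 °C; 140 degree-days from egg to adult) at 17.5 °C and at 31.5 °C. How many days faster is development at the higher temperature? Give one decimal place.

At 17.5 °C: 140 / (17.5 − 12.0) = 140 / 5.5 = 25.455 d.
At 31.5 °C: 140 / (31.5 − 12.0) = 140 / 19.5 = 7.179 d.
Difference = |25.455 − 7.179| = 18.275 ≈ 18.3 days.

18.3 days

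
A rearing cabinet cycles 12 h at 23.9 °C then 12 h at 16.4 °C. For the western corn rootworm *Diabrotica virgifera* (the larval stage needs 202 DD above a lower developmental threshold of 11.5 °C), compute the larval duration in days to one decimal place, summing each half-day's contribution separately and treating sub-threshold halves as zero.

23.4 days

Day half: max(0, 23.9 − 11.5) × 0.5 = 12.4 × 0.5 = 6.20 DD.
Night half: max(0, 16.4 − 11.5) × 0.5 = 4.9 × 0.5 = 2.45 DD.
Per 24 h: 8.65 DD/day.
Duration = 202 / 8.65 = 23.353 ≈ 23.4 days.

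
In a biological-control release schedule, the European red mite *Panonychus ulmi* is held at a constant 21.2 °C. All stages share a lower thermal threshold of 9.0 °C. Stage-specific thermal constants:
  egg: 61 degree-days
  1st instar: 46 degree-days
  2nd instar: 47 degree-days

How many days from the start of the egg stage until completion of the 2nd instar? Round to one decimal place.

Daily accumulation at 21.2 °C = 21.2 − 9.0 = 12.2 DD/day.
Total K = 61 + 46 + 47 = 154 DD.
Total duration = 154 / 12.2 = 12.623 ≈ 12.6 days.

12.6 days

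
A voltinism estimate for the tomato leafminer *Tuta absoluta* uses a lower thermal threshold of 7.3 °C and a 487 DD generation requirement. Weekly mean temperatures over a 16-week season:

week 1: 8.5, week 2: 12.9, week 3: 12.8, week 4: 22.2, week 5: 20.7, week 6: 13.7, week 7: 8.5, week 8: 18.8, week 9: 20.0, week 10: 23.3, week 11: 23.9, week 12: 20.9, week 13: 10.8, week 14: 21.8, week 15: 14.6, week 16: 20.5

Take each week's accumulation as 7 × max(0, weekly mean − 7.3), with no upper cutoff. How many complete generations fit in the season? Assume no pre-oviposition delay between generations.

2 generations

Weekly DD (7 × max(0, T̄ − 7.3)): 8.4, 39.2, 38.5, 104.3, 93.8, 44.8, 8.4, 80.5, 88.9, 112.0, 116.2, 95.2, 24.5, 101.5, 51.1, 92.4.
Season total = 1099.7 DD.
Complete generations = ⌊1099.7 / 487⌋ = 2.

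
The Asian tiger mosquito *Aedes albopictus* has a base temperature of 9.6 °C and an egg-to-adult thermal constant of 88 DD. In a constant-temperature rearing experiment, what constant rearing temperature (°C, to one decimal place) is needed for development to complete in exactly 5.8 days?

24.8 °C

Required daily accumulation = 88 / 5.8 = 15.172 DD/day.
T = T_base + 15.172 = 9.6 + 15.172 = 24.772 ≈ 24.8 °C.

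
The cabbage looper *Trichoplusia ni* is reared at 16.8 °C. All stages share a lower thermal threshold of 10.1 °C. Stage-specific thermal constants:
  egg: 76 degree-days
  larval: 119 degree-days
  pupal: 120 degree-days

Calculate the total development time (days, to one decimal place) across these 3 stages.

Daily accumulation at 16.8 °C = 16.8 − 10.1 = 6.7 DD/day.
Total K = 76 + 119 + 120 = 315 DD.
Total duration = 315 / 6.7 = 47.015 ≈ 47.0 days.

47.0 days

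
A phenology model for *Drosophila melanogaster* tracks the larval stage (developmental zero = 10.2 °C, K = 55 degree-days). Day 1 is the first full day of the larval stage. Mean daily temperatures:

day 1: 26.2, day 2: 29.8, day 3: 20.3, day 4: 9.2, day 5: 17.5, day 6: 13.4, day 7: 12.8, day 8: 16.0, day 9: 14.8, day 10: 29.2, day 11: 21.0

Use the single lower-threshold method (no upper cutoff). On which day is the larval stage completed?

day 6

Daily DD above 10.2 °C: 16.0, 19.6, 10.1, 0.0, 7.3, 3.2, 2.6, 5.8, 4.6, 19.0, 10.8.
Cumulative: 16.0, 35.6, 45.7, 45.7, 53.0, 56.2, 58.8, 64.6, 69.2, 88.2, 99.0.
The total first reaches 55 DD on day 6.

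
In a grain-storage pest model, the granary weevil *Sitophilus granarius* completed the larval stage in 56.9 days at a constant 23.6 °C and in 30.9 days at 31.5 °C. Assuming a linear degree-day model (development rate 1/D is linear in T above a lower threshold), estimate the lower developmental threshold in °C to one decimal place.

14.2 °C

Under the model K = D·(T − T_b), so D₁·(T₁ − T_b) = D₂·(T₂ − T_b).
56.9·(23.6 − T_b) = 30.9·(31.5 − T_b)
T_b = (56.9·23.6 − 30.9·31.5) / (56.9 − 30.9) = 369.49 / 26.0 = 14.211 °C ≈ 14.2 °C.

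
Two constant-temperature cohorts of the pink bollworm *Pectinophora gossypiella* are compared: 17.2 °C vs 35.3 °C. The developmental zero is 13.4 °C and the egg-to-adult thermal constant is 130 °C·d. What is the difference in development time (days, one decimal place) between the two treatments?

At 17.2 °C: 130 / (17.2 − 13.4) = 130 / 3.8 = 34.211 d.
At 35.3 °C: 130 / (35.3 − 13.4) = 130 / 21.9 = 5.936 d.
Difference = |34.211 − 5.936| = 28.274 ≈ 28.3 days.

28.3 days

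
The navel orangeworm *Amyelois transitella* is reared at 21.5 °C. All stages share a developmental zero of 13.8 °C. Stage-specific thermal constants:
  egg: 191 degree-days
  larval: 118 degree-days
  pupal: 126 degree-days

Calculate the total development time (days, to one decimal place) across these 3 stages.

Daily accumulation at 21.5 °C = 21.5 − 13.8 = 7.7 DD/day.
Total K = 191 + 118 + 126 = 435 DD.
Total duration = 435 / 7.7 = 56.494 ≈ 56.5 days.

56.5 days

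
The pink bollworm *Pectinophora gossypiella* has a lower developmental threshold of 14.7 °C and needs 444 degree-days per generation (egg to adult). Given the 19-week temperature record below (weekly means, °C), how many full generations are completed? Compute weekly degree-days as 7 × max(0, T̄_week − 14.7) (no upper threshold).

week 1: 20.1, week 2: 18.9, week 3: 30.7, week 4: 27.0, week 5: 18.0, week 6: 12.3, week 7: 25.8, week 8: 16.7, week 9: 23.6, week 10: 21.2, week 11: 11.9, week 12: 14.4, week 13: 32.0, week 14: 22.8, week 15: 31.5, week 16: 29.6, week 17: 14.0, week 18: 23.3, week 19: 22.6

Weekly DD (7 × max(0, T̄ − 14.7)): 37.8, 29.4, 112.0, 86.1, 23.1, 0.0, 77.7, 14.0, 62.3, 45.5, 0.0, 0.0, 121.1, 56.7, 117.6, 104.3, 0.0, 60.2, 55.3.
Season total = 1003.1 DD.
Complete generations = ⌊1003.1 / 444⌋ = 2.

2 generations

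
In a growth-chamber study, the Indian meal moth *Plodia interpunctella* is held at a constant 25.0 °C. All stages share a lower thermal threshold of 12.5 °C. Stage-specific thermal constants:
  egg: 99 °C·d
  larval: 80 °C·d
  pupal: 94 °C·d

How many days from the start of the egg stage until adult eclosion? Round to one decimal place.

Daily accumulation at 25.0 °C = 25.0 − 12.5 = 12.5 DD/day.
Total K = 99 + 80 + 94 = 273 DD.
Total duration = 273 / 12.5 = 21.840 ≈ 21.8 days.

21.8 days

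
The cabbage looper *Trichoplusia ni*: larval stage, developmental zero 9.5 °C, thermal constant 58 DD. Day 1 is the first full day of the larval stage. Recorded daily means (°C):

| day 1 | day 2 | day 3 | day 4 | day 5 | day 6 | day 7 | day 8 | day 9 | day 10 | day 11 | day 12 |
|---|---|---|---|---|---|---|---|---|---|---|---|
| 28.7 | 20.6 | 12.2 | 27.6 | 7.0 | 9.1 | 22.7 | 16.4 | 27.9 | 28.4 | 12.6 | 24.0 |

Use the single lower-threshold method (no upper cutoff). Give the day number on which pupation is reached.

day 7

Daily DD above 9.5 °C: 19.2, 11.1, 2.7, 18.1, 0.0, 0.0, 13.2, 6.9, 18.4, 18.9, 3.1, 14.5.
Cumulative: 19.2, 30.3, 33.0, 51.1, 51.1, 51.1, 64.3, 71.2, 89.6, 108.5, 111.6, 126.1.
The total first reaches 58 DD on day 7.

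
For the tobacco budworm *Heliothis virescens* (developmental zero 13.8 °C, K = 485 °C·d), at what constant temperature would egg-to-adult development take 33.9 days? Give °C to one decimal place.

28.1 °C

Required daily accumulation = 485 / 33.9 = 14.307 DD/day.
T = T_base + 14.307 = 13.8 + 14.307 = 28.107 ≈ 28.1 °C.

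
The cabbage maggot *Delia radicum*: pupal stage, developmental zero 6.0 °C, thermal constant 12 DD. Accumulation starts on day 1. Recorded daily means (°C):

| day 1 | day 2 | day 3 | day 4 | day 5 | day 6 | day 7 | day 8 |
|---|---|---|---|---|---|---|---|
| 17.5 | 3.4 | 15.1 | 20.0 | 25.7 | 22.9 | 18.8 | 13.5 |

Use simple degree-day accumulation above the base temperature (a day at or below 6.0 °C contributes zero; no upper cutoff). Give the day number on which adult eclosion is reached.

Daily DD above 6.0 °C: 11.5, 0.0, 9.1, 14.0, 19.7, 16.9, 12.8, 7.5.
Cumulative: 11.5, 11.5, 20.6, 34.6, 54.3, 71.2, 84.0, 91.5.
The total first reaches 12 DD on day 3.

day 3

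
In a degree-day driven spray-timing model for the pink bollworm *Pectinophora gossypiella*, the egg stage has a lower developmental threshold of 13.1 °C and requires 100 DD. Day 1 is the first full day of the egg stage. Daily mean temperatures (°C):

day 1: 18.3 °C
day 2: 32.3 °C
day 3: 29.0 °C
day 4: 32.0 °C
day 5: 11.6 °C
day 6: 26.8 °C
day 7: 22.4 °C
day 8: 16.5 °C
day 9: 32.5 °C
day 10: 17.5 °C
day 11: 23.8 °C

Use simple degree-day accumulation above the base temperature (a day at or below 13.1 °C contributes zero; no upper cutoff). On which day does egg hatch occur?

Daily DD above 13.1 °C: 5.2, 19.2, 15.9, 18.9, 0.0, 13.7, 9.3, 3.4, 19.4, 4.4, 10.7.
Cumulative: 5.2, 24.4, 40.3, 59.2, 59.2, 72.9, 82.2, 85.6, 105.0, 109.4, 120.1.
The total first reaches 100 DD on day 9.

day 9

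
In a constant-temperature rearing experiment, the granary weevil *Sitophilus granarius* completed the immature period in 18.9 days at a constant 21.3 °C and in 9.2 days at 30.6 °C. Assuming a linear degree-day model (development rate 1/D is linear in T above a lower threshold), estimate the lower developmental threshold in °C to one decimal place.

12.5 °C

Linear rate model ⇒ the product D·(T − T_b) is constant across temperatures.
18.9·(21.3 − T_b) = 9.2·(30.6 − T_b)
T_b = (18.9·21.3 − 9.2·30.6) / (18.9 − 9.2) = 121.05 / 9.7 = 12.479 °C ≈ 12.5 °C.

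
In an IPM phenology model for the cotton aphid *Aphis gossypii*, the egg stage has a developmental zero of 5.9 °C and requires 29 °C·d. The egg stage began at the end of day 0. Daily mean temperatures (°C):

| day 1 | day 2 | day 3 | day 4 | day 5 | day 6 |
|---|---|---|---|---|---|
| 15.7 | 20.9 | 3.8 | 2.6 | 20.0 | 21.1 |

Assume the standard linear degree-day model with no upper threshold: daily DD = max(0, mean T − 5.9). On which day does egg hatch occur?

day 5

Daily DD above 5.9 °C: 9.8, 15.0, 0.0, 0.0, 14.1, 15.2.
Cumulative: 9.8, 24.8, 24.8, 24.8, 38.9, 54.1.
The total first reaches 29 DD on day 5.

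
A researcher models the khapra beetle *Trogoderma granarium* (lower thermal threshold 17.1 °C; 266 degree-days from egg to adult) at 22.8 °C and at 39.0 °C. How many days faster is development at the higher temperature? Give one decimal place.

34.5 days

At 22.8 °C: 266 / (22.8 − 17.1) = 266 / 5.7 = 46.667 d.
At 39.0 °C: 266 / (39.0 − 17.1) = 266 / 21.9 = 12.146 d.
Difference = |46.667 − 12.146| = 34.521 ≈ 34.5 days.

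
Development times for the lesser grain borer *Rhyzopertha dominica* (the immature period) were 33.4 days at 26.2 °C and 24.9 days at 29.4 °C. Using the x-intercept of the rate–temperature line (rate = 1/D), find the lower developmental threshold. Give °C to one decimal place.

16.8 °C

Linear rate model ⇒ the product D·(T − T_b) is constant across temperatures.
33.4·(26.2 − T_b) = 24.9·(29.4 − T_b)
T_b = (33.4·26.2 − 24.9·29.4) / (33.4 − 24.9) = 143.02 / 8.5 = 16.826 °C ≈ 16.8 °C.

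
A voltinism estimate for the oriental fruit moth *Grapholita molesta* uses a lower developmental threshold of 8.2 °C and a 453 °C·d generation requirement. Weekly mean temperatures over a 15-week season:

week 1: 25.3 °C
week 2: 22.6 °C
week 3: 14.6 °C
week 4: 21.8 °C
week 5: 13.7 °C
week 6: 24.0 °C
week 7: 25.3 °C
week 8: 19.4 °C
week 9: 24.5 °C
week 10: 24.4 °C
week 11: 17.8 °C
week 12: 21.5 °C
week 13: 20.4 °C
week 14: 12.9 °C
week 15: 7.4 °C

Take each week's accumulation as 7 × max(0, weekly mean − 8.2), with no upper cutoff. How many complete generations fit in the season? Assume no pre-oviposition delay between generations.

2 generations

Weekly DD (7 × max(0, T̄ − 8.2)): 119.7, 100.8, 44.8, 95.2, 38.5, 110.6, 119.7, 78.4, 114.1, 113.4, 67.2, 93.1, 85.4, 32.9, 0.0.
Season total = 1213.8 DD.
Complete generations = ⌊1213.8 / 453⌋ = 2.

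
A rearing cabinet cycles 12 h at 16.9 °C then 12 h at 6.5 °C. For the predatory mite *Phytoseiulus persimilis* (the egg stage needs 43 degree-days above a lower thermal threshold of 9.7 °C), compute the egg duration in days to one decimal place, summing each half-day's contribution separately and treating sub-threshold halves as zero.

Day half: max(0, 16.9 − 9.7) × 0.5 = 7.2 × 0.5 = 3.60 DD.
Night half: max(0, 6.5 − 9.7) × 0.5 = 0.0 × 0.5 = 0.00 DD.
Per 24 h: 3.60 DD/day.
Duration = 43 / 3.60 = 11.944 ≈ 11.9 days.

11.9 days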